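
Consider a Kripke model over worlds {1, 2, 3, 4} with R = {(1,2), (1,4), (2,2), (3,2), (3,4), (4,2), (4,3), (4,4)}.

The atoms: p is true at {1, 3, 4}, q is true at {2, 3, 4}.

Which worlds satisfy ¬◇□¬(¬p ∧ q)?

1: ◇□¬(¬p ∧ q) is F. ✓
2: ◇□¬(¬p ∧ q) is F. ✓
3: ◇□¬(¬p ∧ q) is F. ✓
4: ◇□¬(¬p ∧ q) is F. ✓

{1, 2, 3, 4}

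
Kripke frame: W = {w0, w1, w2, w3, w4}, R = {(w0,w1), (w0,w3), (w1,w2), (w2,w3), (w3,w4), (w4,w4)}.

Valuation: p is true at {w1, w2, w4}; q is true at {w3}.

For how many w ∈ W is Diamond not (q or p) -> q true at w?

5

w0: Diamond not (q or p) is F, q is F. ✓
w1: Diamond not (q or p) is F, q is F. ✓
w2: Diamond not (q or p) is F, q is F. ✓
w3: Diamond not (q or p) is F, q is T. ✓
w4: Diamond not (q or p) is F, q is F. ✓
Satisfying worlds: {w0, w1, w2, w3, w4}.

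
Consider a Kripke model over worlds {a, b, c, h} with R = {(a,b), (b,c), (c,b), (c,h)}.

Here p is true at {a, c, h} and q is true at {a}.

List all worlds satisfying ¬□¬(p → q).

a: □¬(p → q) is F. ✓
b: □¬(p → q) is T. ✗
c: □¬(p → q) is F. ✓
h: □¬(p → q) is T. ✗

{a, c}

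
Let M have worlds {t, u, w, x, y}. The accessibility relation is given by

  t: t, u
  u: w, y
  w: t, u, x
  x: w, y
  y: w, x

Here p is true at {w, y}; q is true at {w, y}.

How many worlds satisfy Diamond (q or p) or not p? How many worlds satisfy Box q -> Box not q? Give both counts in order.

For Diamond (q or p) or not p:
t: Diamond (q or p) is F, not p is T. ✓
u: Diamond (q or p) is T, not p is T. ✓
w: Diamond (q or p) is F, not p is F. ✗
x: Diamond (q or p) is T, not p is T. ✓
y: Diamond (q or p) is T, not p is F. ✓
— 4 worlds.
For Box q -> Box not q:
t: Box q is F, Box not q is T. ✓
u: Box q is T, Box not q is F. ✗
w: Box q is F, Box not q is T. ✓
x: Box q is T, Box not q is F. ✗
y: Box q is F, Box not q is F. ✓
— 3 worlds.

4 and 3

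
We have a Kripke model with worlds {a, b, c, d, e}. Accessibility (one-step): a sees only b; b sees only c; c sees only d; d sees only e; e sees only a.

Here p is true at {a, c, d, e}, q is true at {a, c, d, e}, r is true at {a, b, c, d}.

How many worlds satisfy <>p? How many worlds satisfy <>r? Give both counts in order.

4 and 4

For <>p:
a: successors {b}; p there: b:F. ✗
b: successors {c}; p there: c:T. ✓
c: successors {d}; p there: d:T. ✓
d: successors {e}; p there: e:T. ✓
e: successors {a}; p there: a:T. ✓
— 4 worlds.
For <>r:
a: successors {b}; r there: b:T. ✓
b: successors {c}; r there: c:T. ✓
c: successors {d}; r there: d:T. ✓
d: successors {e}; r there: e:F. ✗
e: successors {a}; r there: a:T. ✓
— 4 worlds.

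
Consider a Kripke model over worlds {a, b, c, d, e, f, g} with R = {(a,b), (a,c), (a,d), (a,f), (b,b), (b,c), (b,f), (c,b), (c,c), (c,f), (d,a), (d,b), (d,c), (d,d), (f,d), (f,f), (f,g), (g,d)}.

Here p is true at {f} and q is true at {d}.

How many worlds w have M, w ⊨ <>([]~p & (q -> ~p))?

4

a: successors {b, c, d, f}; []~p & (q -> ~p) there: b:F, c:F, d:T, f:F. ✓
b: successors {b, c, f}; []~p & (q -> ~p) there: b:F, c:F, f:F. ✗
c: successors {b, c, f}; []~p & (q -> ~p) there: b:F, c:F, f:F. ✗
d: successors {a, b, c, d}; []~p & (q -> ~p) there: a:F, b:F, c:F, d:T. ✓
e: no successors, so <>([]~p & (q -> ~p)) fails. ✗
f: successors {d, f, g}; []~p & (q -> ~p) there: d:T, f:F, g:T. ✓
g: successors {d}; []~p & (q -> ~p) there: d:T. ✓
Satisfying worlds: {a, d, f, g}.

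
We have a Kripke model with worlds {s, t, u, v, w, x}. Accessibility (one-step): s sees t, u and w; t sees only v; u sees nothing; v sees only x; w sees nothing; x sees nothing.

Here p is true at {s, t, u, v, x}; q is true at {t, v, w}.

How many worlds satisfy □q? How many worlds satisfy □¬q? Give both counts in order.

4 and 4

For □q:
s: successors {t, u, w}; q there: t:T, u:F, w:T. ✗
t: successors {v}; q there: v:T. ✓
u: no successors, so □q holds vacuously. ✓
v: successors {x}; q there: x:F. ✗
w: no successors, so □q holds vacuously. ✓
x: no successors, so □q holds vacuously. ✓
— 4 worlds.
For □¬q:
s: successors {t, u, w}; ¬q there: t:F, u:T, w:F. ✗
t: successors {v}; ¬q there: v:F. ✗
u: no successors, so □¬q holds vacuously. ✓
v: successors {x}; ¬q there: x:T. ✓
w: no successors, so □¬q holds vacuously. ✓
x: no successors, so □¬q holds vacuously. ✓
— 4 worlds.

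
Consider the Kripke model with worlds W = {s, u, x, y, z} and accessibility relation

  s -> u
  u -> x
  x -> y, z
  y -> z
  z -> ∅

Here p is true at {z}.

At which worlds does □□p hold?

{x, y, z}

s: successors {u}; □p there: u:F. ✗
u: successors {x}; □p there: x:F. ✗
x: successors {y, z}; □p there: y:T, z:T. ✓
y: successors {z}; □p there: z:T. ✓
z: no successors, so □□p holds vacuously. ✓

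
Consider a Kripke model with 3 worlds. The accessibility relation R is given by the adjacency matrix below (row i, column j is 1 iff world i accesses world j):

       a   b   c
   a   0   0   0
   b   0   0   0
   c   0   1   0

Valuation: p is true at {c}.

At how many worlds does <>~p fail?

2

a: no successors, so <>~p fails. ✗
b: no successors, so <>~p fails. ✗
c: successors {b}; ~p there: b:T. ✓
Satisfying worlds: {c}.
So <>~p fails at the other 2 worlds.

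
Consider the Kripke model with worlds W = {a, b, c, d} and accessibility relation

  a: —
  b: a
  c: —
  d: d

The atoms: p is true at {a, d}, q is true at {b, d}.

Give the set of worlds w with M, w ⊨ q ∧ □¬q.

a: q is F, □¬q is T. ✗
b: q is T, □¬q is T. ✓
c: q is F, □¬q is T. ✗
d: q is T, □¬q is F. ✗

{b}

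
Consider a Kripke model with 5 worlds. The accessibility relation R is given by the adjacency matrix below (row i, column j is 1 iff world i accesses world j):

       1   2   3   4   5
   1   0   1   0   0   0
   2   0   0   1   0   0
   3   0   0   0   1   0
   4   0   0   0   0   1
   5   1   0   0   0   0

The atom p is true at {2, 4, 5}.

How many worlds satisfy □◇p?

1: successors {2}; ◇p there: 2:F. ✗
2: successors {3}; ◇p there: 3:T. ✓
3: successors {4}; ◇p there: 4:T. ✓
4: successors {5}; ◇p there: 5:F. ✗
5: successors {1}; ◇p there: 1:T. ✓
Satisfying worlds: {2, 3, 5}.

3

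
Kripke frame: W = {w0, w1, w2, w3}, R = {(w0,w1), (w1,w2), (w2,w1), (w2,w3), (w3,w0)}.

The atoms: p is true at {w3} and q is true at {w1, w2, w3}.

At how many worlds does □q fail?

1

w0: successors {w1}; q there: w1:T. ✓
w1: successors {w2}; q there: w2:T. ✓
w2: successors {w1, w3}; q there: w1:T, w3:T. ✓
w3: successors {w0}; q there: w0:F. ✗
Satisfying worlds: {w0, w1, w2}.
So □q fails at the other 1 world.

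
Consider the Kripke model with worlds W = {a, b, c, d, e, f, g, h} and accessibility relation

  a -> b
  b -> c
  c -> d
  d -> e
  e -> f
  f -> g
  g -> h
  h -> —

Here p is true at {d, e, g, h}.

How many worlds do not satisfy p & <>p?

6

a: p is F, <>p is F. ✗
b: p is F, <>p is F. ✗
c: p is F, <>p is T. ✗
d: p is T, <>p is T. ✓
e: p is T, <>p is F. ✗
f: p is F, <>p is T. ✗
g: p is T, <>p is T. ✓
h: p is T, <>p is F. ✗
Satisfying worlds: {d, g}.
So p & <>p fails at the other 6 worlds.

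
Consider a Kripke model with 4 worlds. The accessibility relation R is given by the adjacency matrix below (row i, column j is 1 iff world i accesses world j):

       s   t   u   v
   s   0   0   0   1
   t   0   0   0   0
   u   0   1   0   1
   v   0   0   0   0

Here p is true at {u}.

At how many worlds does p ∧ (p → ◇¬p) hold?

1

s: p is F, p → ◇¬p is T. ✗
t: p is F, p → ◇¬p is T. ✗
u: p is T, p → ◇¬p is T. ✓
v: p is F, p → ◇¬p is T. ✗
Satisfying worlds: {u}.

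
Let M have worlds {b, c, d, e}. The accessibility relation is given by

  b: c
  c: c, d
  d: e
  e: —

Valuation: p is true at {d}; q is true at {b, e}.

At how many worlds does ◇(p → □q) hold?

b: successors {c}; p → □q there: c:T. ✓
c: successors {c, d}; p → □q there: c:T, d:T. ✓
d: successors {e}; p → □q there: e:T. ✓
e: no successors, so ◇(p → □q) fails. ✗
Satisfying worlds: {b, c, d}.

3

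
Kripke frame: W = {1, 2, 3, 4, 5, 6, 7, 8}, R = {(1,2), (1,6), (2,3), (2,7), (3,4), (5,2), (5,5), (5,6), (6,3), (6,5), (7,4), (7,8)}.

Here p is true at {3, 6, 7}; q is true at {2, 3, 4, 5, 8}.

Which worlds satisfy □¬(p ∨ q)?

1: successors {2, 6}; ¬(p ∨ q) there: 2:F, 6:F. ✗
2: successors {3, 7}; ¬(p ∨ q) there: 3:F, 7:F. ✗
3: successors {4}; ¬(p ∨ q) there: 4:F. ✗
4: no successors, so □¬(p ∨ q) holds vacuously. ✓
5: successors {2, 5, 6}; ¬(p ∨ q) there: 2:F, 5:F, 6:F. ✗
6: successors {3, 5}; ¬(p ∨ q) there: 3:F, 5:F. ✗
7: successors {4, 8}; ¬(p ∨ q) there: 4:F, 8:F. ✗
8: no successors, so □¬(p ∨ q) holds vacuously. ✓

{4, 8}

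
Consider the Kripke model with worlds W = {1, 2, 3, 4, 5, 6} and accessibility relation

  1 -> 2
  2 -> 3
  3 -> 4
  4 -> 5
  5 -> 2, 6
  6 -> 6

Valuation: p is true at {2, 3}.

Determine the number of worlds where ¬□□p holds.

5

1: □□p is T. ✗
2: □□p is F. ✓
3: □□p is F. ✓
4: □□p is F. ✓
5: □□p is F. ✓
6: □□p is F. ✓
Satisfying worlds: {2, 3, 4, 5, 6}.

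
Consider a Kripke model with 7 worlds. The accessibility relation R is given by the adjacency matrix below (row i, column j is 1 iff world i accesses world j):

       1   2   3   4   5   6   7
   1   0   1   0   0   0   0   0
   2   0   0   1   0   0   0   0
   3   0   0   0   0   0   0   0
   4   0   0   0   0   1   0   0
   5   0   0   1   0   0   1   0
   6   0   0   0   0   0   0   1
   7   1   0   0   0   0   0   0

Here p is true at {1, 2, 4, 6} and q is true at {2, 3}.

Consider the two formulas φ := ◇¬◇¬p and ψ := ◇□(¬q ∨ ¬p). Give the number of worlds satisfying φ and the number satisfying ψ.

4 and 5

For ◇¬◇¬p:
1: successors {2}; ¬◇¬p there: 2:F. ✗
2: successors {3}; ¬◇¬p there: 3:T. ✓
3: no successors, so ◇¬◇¬p fails. ✗
4: successors {5}; ¬◇¬p there: 5:F. ✗
5: successors {3, 6}; ¬◇¬p there: 3:T, 6:F. ✓
6: successors {7}; ¬◇¬p there: 7:T. ✓
7: successors {1}; ¬◇¬p there: 1:T. ✓
— 4 worlds.
For ◇□(¬q ∨ ¬p):
1: successors {2}; □(¬q ∨ ¬p) there: 2:T. ✓
2: successors {3}; □(¬q ∨ ¬p) there: 3:T. ✓
3: no successors, so ◇□(¬q ∨ ¬p) fails. ✗
4: successors {5}; □(¬q ∨ ¬p) there: 5:T. ✓
5: successors {3, 6}; □(¬q ∨ ¬p) there: 3:T, 6:T. ✓
6: successors {7}; □(¬q ∨ ¬p) there: 7:T. ✓
7: successors {1}; □(¬q ∨ ¬p) there: 1:F. ✗
— 5 worlds.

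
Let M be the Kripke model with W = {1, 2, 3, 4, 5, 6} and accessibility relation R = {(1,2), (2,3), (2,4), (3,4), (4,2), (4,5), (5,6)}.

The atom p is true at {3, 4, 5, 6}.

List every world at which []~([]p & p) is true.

{1, 3, 6}

1: successors {2}; ~([]p & p) there: 2:T. ✓
2: successors {3, 4}; ~([]p & p) there: 3:F, 4:T. ✗
3: successors {4}; ~([]p & p) there: 4:T. ✓
4: successors {2, 5}; ~([]p & p) there: 2:T, 5:F. ✗
5: successors {6}; ~([]p & p) there: 6:F. ✗
6: no successors, so []~([]p & p) holds vacuously. ✓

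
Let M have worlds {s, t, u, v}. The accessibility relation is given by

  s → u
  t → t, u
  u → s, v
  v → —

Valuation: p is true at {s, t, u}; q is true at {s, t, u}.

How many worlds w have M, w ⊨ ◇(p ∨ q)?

s: successors {u}; p ∨ q there: u:T. ✓
t: successors {t, u}; p ∨ q there: t:T, u:T. ✓
u: successors {s, v}; p ∨ q there: s:T, v:F. ✓
v: no successors, so ◇(p ∨ q) fails. ✗
Satisfying worlds: {s, t, u}.

3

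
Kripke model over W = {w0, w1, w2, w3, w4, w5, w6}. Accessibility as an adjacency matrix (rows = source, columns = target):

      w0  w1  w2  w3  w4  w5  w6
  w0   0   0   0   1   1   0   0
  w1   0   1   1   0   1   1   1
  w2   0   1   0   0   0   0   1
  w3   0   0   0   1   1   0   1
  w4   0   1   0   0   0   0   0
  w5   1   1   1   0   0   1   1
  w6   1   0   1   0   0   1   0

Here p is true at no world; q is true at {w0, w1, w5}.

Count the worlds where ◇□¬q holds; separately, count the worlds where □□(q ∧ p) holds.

4 and 0

For ◇□¬q:
w0: successors {w3, w4}; □¬q there: w3:T, w4:F. ✓
w1: successors {w1, w2, w4, w5, w6}; □¬q there: w1:F, w2:F, w4:F, w5:F, w6:F. ✗
w2: successors {w1, w6}; □¬q there: w1:F, w6:F. ✗
w3: successors {w3, w4, w6}; □¬q there: w3:T, w4:F, w6:F. ✓
w4: successors {w1}; □¬q there: w1:F. ✗
w5: successors {w0, w1, w2, w5, w6}; □¬q there: w0:T, w1:F, w2:F, w5:F, w6:F. ✓
w6: successors {w0, w2, w5}; □¬q there: w0:T, w2:F, w5:F. ✓
— 4 worlds.
For □□(q ∧ p):
w0: successors {w3, w4}; □(q ∧ p) there: w3:F, w4:F. ✗
w1: successors {w1, w2, w4, w5, w6}; □(q ∧ p) there: w1:F, w2:F, w4:F, w5:F, w6:F. ✗
w2: successors {w1, w6}; □(q ∧ p) there: w1:F, w6:F. ✗
w3: successors {w3, w4, w6}; □(q ∧ p) there: w3:F, w4:F, w6:F. ✗
w4: successors {w1}; □(q ∧ p) there: w1:F. ✗
w5: successors {w0, w1, w2, w5, w6}; □(q ∧ p) there: w0:F, w1:F, w2:F, w5:F, w6:F. ✗
w6: successors {w0, w2, w5}; □(q ∧ p) there: w0:F, w2:F, w5:F. ✗
— 0 worlds.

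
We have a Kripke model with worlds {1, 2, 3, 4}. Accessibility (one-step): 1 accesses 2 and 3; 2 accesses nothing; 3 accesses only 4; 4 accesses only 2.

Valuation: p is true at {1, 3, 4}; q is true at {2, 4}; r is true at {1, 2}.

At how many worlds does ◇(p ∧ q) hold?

1: successors {2, 3}; p ∧ q there: 2:F, 3:F. ✗
2: no successors, so ◇(p ∧ q) fails. ✗
3: successors {4}; p ∧ q there: 4:T. ✓
4: successors {2}; p ∧ q there: 2:F. ✗
Satisfying worlds: {3}.

1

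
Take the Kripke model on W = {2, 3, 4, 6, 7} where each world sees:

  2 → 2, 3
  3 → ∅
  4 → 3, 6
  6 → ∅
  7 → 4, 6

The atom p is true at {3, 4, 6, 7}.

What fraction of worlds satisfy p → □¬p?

2: p is F, □¬p is F. ✓
3: p is T, □¬p is T. ✓
4: p is T, □¬p is F. ✗
6: p is T, □¬p is T. ✓
7: p is T, □¬p is F. ✗
That's 3 of 5 worlds, so 3/5.

3/5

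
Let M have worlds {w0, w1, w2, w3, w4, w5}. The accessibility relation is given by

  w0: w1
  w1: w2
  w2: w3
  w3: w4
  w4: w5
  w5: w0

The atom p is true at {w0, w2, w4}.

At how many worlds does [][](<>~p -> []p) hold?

3

w0: successors {w1}; [](<>~p -> []p) there: w1:F. ✗
w1: successors {w2}; [](<>~p -> []p) there: w2:T. ✓
w2: successors {w3}; [](<>~p -> []p) there: w3:F. ✗
w3: successors {w4}; [](<>~p -> []p) there: w4:T. ✓
w4: successors {w5}; [](<>~p -> []p) there: w5:F. ✗
w5: successors {w0}; [](<>~p -> []p) there: w0:T. ✓
Satisfying worlds: {w1, w3, w5}.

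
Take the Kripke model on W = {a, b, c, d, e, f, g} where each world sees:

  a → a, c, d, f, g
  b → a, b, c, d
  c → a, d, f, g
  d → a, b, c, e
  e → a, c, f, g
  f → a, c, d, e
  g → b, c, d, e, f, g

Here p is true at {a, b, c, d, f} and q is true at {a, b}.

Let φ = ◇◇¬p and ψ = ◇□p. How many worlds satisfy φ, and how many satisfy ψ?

For ◇◇¬p:
a: successors {a, c, d, f, g}; ◇¬p there: a:T, c:T, d:T, f:T, g:T. ✓
b: successors {a, b, c, d}; ◇¬p there: a:T, b:F, c:T, d:T. ✓
c: successors {a, d, f, g}; ◇¬p there: a:T, d:T, f:T, g:T. ✓
d: successors {a, b, c, e}; ◇¬p there: a:T, b:F, c:T, e:T. ✓
e: successors {a, c, f, g}; ◇¬p there: a:T, c:T, f:T, g:T. ✓
f: successors {a, c, d, e}; ◇¬p there: a:T, c:T, d:T, e:T. ✓
g: successors {b, c, d, e, f, g}; ◇¬p there: b:F, c:T, d:T, e:T, f:T, g:T. ✓
— 7 worlds.
For ◇□p:
a: successors {a, c, d, f, g}; □p there: a:F, c:F, d:F, f:F, g:F. ✗
b: successors {a, b, c, d}; □p there: a:F, b:T, c:F, d:F. ✓
c: successors {a, d, f, g}; □p there: a:F, d:F, f:F, g:F. ✗
d: successors {a, b, c, e}; □p there: a:F, b:T, c:F, e:F. ✓
e: successors {a, c, f, g}; □p there: a:F, c:F, f:F, g:F. ✗
f: successors {a, c, d, e}; □p there: a:F, c:F, d:F, e:F. ✗
g: successors {b, c, d, e, f, g}; □p there: b:T, c:F, d:F, e:F, f:F, g:F. ✓
— 3 worlds.

7 and 3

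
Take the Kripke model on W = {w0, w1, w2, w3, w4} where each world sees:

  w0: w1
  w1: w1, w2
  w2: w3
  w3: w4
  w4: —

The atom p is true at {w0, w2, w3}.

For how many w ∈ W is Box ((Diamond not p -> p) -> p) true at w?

w0: successors {w1}; (Diamond not p -> p) -> p there: w1:T. ✓
w1: successors {w1, w2}; (Diamond not p -> p) -> p there: w1:T, w2:T. ✓
w2: successors {w3}; (Diamond not p -> p) -> p there: w3:T. ✓
w3: successors {w4}; (Diamond not p -> p) -> p there: w4:F. ✗
w4: no successors, so Box ((Diamond not p -> p) -> p) holds vacuously. ✓
Satisfying worlds: {w0, w1, w2, w4}.

4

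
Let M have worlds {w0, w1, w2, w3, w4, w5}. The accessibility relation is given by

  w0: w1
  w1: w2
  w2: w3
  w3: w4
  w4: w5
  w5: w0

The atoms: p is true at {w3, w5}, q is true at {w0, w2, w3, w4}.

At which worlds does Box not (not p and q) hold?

{w0, w2, w4}

w0: successors {w1}; not (not p and q) there: w1:T. ✓
w1: successors {w2}; not (not p and q) there: w2:F. ✗
w2: successors {w3}; not (not p and q) there: w3:T. ✓
w3: successors {w4}; not (not p and q) there: w4:F. ✗
w4: successors {w5}; not (not p and q) there: w5:T. ✓
w5: successors {w0}; not (not p and q) there: w0:F. ✗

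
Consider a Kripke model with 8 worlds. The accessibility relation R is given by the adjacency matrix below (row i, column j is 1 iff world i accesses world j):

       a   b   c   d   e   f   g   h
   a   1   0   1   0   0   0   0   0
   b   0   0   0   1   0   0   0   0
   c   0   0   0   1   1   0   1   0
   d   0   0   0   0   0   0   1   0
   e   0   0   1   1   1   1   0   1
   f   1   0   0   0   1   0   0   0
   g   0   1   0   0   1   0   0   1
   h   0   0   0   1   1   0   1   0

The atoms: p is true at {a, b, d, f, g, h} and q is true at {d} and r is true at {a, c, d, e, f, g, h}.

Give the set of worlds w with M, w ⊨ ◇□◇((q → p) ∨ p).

{a, b, c, d, e, f, g, h}

a: successors {a, c}; □◇((q → p) ∨ p) there: a:T, c:T. ✓
b: successors {d}; □◇((q → p) ∨ p) there: d:T. ✓
c: successors {d, e, g}; □◇((q → p) ∨ p) there: d:T, e:T, g:T. ✓
d: successors {g}; □◇((q → p) ∨ p) there: g:T. ✓
e: successors {c, d, e, f, h}; □◇((q → p) ∨ p) there: c:T, d:T, e:T, f:T, h:T. ✓
f: successors {a, e}; □◇((q → p) ∨ p) there: a:T, e:T. ✓
g: successors {b, e, h}; □◇((q → p) ∨ p) there: b:T, e:T, h:T. ✓
h: successors {d, e, g}; □◇((q → p) ∨ p) there: d:T, e:T, g:T. ✓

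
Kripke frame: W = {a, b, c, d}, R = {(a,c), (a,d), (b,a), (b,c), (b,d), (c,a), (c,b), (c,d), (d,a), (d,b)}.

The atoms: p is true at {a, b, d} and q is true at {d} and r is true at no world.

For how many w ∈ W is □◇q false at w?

3

a: successors {c, d}; ◇q there: c:T, d:F. ✗
b: successors {a, c, d}; ◇q there: a:T, c:T, d:F. ✗
c: successors {a, b, d}; ◇q there: a:T, b:T, d:F. ✗
d: successors {a, b}; ◇q there: a:T, b:T. ✓
Satisfying worlds: {d}.
So □◇q fails at the other 3 worlds.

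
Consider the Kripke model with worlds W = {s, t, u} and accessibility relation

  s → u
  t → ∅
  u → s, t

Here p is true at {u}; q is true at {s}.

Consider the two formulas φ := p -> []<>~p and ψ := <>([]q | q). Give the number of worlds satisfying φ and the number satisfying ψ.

2 and 1

For p -> []<>~p:
s: p is F, []<>~p is T. ✓
t: p is F, []<>~p is T. ✓
u: p is T, []<>~p is F. ✗
— 2 worlds.
For <>([]q | q):
s: successors {u}; []q | q there: u:F. ✗
t: no successors, so <>([]q | q) fails. ✗
u: successors {s, t}; []q | q there: s:T, t:T. ✓
— 1 world.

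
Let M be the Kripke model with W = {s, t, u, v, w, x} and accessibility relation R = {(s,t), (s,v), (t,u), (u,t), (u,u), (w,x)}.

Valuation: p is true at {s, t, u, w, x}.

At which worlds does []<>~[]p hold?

{v, x}

s: successors {t, v}; <>~[]p there: t:F, v:F. ✗
t: successors {u}; <>~[]p there: u:F. ✗
u: successors {t, u}; <>~[]p there: t:F, u:F. ✗
v: no successors, so []<>~[]p holds vacuously. ✓
w: successors {x}; <>~[]p there: x:F. ✗
x: no successors, so []<>~[]p holds vacuously. ✓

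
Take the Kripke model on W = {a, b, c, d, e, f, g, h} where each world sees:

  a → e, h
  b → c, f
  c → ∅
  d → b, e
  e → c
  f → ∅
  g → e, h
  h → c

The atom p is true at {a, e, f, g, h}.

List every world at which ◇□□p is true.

a: successors {e, h}; □□p there: e:T, h:T. ✓
b: successors {c, f}; □□p there: c:T, f:T. ✓
c: no successors, so ◇□□p fails. ✗
d: successors {b, e}; □□p there: b:T, e:T. ✓
e: successors {c}; □□p there: c:T. ✓
f: no successors, so ◇□□p fails. ✗
g: successors {e, h}; □□p there: e:T, h:T. ✓
h: successors {c}; □□p there: c:T. ✓

{a, b, d, e, g, h}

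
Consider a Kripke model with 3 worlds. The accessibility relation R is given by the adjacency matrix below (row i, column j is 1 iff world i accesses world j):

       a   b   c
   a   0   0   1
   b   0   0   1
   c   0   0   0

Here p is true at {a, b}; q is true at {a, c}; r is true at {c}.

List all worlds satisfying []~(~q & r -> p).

{c}

a: successors {c}; ~(~q & r -> p) there: c:F. ✗
b: successors {c}; ~(~q & r -> p) there: c:F. ✗
c: no successors, so []~(~q & r -> p) holds vacuously. ✓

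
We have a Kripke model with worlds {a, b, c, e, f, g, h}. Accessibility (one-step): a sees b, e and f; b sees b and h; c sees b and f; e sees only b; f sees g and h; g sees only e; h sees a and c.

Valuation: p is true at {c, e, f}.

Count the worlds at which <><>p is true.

a: successors {b, e, f}; <>p there: b:F, e:F, f:F. ✗
b: successors {b, h}; <>p there: b:F, h:T. ✓
c: successors {b, f}; <>p there: b:F, f:F. ✗
e: successors {b}; <>p there: b:F. ✗
f: successors {g, h}; <>p there: g:T, h:T. ✓
g: successors {e}; <>p there: e:F. ✗
h: successors {a, c}; <>p there: a:T, c:T. ✓
Satisfying worlds: {b, f, h}.

3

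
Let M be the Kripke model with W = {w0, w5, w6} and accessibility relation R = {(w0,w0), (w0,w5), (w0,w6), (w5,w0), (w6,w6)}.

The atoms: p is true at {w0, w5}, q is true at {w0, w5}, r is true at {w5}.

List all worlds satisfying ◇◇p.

w0: successors {w0, w5, w6}; ◇p there: w0:T, w5:T, w6:F. ✓
w5: successors {w0}; ◇p there: w0:T. ✓
w6: successors {w6}; ◇p there: w6:F. ✗

{w0, w5}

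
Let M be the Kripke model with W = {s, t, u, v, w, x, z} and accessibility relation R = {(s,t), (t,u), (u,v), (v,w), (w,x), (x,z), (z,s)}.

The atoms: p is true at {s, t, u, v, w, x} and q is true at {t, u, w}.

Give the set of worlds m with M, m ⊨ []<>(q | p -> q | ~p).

{s, u, w, z}

s: successors {t}; <>(q | p -> q | ~p) there: t:T. ✓
t: successors {u}; <>(q | p -> q | ~p) there: u:F. ✗
u: successors {v}; <>(q | p -> q | ~p) there: v:T. ✓
v: successors {w}; <>(q | p -> q | ~p) there: w:F. ✗
w: successors {x}; <>(q | p -> q | ~p) there: x:T. ✓
x: successors {z}; <>(q | p -> q | ~p) there: z:F. ✗
z: successors {s}; <>(q | p -> q | ~p) there: s:T. ✓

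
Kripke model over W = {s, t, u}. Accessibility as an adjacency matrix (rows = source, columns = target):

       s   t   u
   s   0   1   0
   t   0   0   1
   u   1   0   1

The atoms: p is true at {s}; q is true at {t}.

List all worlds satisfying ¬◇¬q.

{s}

s: ◇¬q is F. ✓
t: ◇¬q is T. ✗
u: ◇¬q is T. ✗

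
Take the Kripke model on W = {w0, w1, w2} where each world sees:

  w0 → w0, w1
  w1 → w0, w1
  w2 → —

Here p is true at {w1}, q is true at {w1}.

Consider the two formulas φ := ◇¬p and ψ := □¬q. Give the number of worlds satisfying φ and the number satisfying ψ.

2 and 1

For ◇¬p:
w0: successors {w0, w1}; ¬p there: w0:T, w1:F. ✓
w1: successors {w0, w1}; ¬p there: w0:T, w1:F. ✓
w2: no successors, so ◇¬p fails. ✗
— 2 worlds.
For □¬q:
w0: successors {w0, w1}; ¬q there: w0:T, w1:F. ✗
w1: successors {w0, w1}; ¬q there: w0:T, w1:F. ✗
w2: no successors, so □¬q holds vacuously. ✓
— 1 world.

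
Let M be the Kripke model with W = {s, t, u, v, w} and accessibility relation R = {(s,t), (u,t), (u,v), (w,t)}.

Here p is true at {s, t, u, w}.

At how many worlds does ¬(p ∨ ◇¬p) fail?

s: p ∨ ◇¬p is T. ✗
t: p ∨ ◇¬p is T. ✗
u: p ∨ ◇¬p is T. ✗
v: p ∨ ◇¬p is F. ✓
w: p ∨ ◇¬p is T. ✗
Satisfying worlds: {v}.
So ¬(p ∨ ◇¬p) fails at the other 4 worlds.

4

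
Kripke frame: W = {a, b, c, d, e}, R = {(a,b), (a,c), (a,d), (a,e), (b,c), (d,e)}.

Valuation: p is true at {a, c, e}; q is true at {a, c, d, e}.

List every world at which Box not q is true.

{c, e}

a: successors {b, c, d, e}; not q there: b:T, c:F, d:F, e:F. ✗
b: successors {c}; not q there: c:F. ✗
c: no successors, so Box not q holds vacuously. ✓
d: successors {e}; not q there: e:F. ✗
e: no successors, so Box not q holds vacuously. ✓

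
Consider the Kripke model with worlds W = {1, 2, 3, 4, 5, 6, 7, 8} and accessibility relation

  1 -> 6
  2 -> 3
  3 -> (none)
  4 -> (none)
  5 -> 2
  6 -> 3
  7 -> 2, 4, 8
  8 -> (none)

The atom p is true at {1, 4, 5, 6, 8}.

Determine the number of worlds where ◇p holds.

1: successors {6}; p there: 6:T. ✓
2: successors {3}; p there: 3:F. ✗
3: no successors, so ◇p fails. ✗
4: no successors, so ◇p fails. ✗
5: successors {2}; p there: 2:F. ✗
6: successors {3}; p there: 3:F. ✗
7: successors {2, 4, 8}; p there: 2:F, 4:T, 8:T. ✓
8: no successors, so ◇p fails. ✗
Satisfying worlds: {1, 7}.

2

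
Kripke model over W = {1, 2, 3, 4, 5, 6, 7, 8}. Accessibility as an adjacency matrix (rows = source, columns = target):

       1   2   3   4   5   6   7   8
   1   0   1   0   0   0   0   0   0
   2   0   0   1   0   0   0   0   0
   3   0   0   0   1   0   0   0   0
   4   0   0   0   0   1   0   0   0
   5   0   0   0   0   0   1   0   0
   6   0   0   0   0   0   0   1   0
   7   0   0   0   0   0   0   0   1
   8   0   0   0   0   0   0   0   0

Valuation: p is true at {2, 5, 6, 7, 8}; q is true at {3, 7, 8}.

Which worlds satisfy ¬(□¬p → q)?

{2}

1: □¬p → q is T. ✗
2: □¬p → q is F. ✓
3: □¬p → q is T. ✗
4: □¬p → q is T. ✗
5: □¬p → q is T. ✗
6: □¬p → q is T. ✗
7: □¬p → q is T. ✗
8: □¬p → q is T. ✗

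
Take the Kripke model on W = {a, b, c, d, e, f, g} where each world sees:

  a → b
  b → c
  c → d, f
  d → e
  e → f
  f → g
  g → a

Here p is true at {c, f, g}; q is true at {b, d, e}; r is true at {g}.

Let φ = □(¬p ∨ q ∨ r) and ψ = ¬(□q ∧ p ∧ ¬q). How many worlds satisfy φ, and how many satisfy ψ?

For □(¬p ∨ q ∨ r):
a: successors {b}; ¬p ∨ q ∨ r there: b:T. ✓
b: successors {c}; ¬p ∨ q ∨ r there: c:F. ✗
c: successors {d, f}; ¬p ∨ q ∨ r there: d:T, f:F. ✗
d: successors {e}; ¬p ∨ q ∨ r there: e:T. ✓
e: successors {f}; ¬p ∨ q ∨ r there: f:F. ✗
f: successors {g}; ¬p ∨ q ∨ r there: g:T. ✓
g: successors {a}; ¬p ∨ q ∨ r there: a:T. ✓
— 4 worlds.
For ¬(□q ∧ p ∧ ¬q):
a: □q ∧ p ∧ ¬q is F. ✓
b: □q ∧ p ∧ ¬q is F. ✓
c: □q ∧ p ∧ ¬q is F. ✓
d: □q ∧ p ∧ ¬q is F. ✓
e: □q ∧ p ∧ ¬q is F. ✓
f: □q ∧ p ∧ ¬q is F. ✓
g: □q ∧ p ∧ ¬q is F. ✓
— 7 worlds.

4 and 7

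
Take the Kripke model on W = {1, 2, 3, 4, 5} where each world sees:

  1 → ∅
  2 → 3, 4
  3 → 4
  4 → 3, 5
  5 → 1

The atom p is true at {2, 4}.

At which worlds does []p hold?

{1, 3}

1: no successors, so []p holds vacuously. ✓
2: successors {3, 4}; p there: 3:F, 4:T. ✗
3: successors {4}; p there: 4:T. ✓
4: successors {3, 5}; p there: 3:F, 5:F. ✗
5: successors {1}; p there: 1:F. ✗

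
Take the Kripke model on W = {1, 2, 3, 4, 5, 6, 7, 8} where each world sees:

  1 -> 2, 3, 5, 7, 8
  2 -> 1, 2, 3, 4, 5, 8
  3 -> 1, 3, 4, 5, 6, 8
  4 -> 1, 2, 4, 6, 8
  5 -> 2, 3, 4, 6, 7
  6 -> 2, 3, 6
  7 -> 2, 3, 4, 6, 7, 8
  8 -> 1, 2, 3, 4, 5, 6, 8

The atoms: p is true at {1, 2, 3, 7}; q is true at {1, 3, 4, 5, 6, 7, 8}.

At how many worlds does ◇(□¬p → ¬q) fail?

0

1: successors {2, 3, 5, 7, 8}; □¬p → ¬q there: 2:T, 3:T, 5:T, 7:T, 8:T. ✓
2: successors {1, 2, 3, 4, 5, 8}; □¬p → ¬q there: 1:T, 2:T, 3:T, 4:T, 5:T, 8:T. ✓
3: successors {1, 3, 4, 5, 6, 8}; □¬p → ¬q there: 1:T, 3:T, 4:T, 5:T, 6:T, 8:T. ✓
4: successors {1, 2, 4, 6, 8}; □¬p → ¬q there: 1:T, 2:T, 4:T, 6:T, 8:T. ✓
5: successors {2, 3, 4, 6, 7}; □¬p → ¬q there: 2:T, 3:T, 4:T, 6:T, 7:T. ✓
6: successors {2, 3, 6}; □¬p → ¬q there: 2:T, 3:T, 6:T. ✓
7: successors {2, 3, 4, 6, 7, 8}; □¬p → ¬q there: 2:T, 3:T, 4:T, 6:T, 7:T, 8:T. ✓
8: successors {1, 2, 3, 4, 5, 6, 8}; □¬p → ¬q there: 1:T, 2:T, 3:T, 4:T, 5:T, 6:T, 8:T. ✓
Satisfying worlds: {1, 2, 3, 4, 5, 6, 7, 8}.
So ◇(□¬p → ¬q) fails at the other 0 worlds.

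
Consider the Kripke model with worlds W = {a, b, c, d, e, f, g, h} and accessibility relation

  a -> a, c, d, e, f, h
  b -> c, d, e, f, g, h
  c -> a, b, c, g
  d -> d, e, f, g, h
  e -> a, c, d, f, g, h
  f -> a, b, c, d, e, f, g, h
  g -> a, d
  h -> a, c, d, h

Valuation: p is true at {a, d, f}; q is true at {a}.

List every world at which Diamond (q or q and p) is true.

{a, c, e, f, g, h}

a: successors {a, c, d, e, f, h}; q or q and p there: a:T, c:F, d:F, e:F, f:F, h:F. ✓
b: successors {c, d, e, f, g, h}; q or q and p there: c:F, d:F, e:F, f:F, g:F, h:F. ✗
c: successors {a, b, c, g}; q or q and p there: a:T, b:F, c:F, g:F. ✓
d: successors {d, e, f, g, h}; q or q and p there: d:F, e:F, f:F, g:F, h:F. ✗
e: successors {a, c, d, f, g, h}; q or q and p there: a:T, c:F, d:F, f:F, g:F, h:F. ✓
f: successors {a, b, c, d, e, f, g, h}; q or q and p there: a:T, b:F, c:F, d:F, e:F, f:F, g:F, h:F. ✓
g: successors {a, d}; q or q and p there: a:T, d:F. ✓
h: successors {a, c, d, h}; q or q and p there: a:T, c:F, d:F, h:F. ✓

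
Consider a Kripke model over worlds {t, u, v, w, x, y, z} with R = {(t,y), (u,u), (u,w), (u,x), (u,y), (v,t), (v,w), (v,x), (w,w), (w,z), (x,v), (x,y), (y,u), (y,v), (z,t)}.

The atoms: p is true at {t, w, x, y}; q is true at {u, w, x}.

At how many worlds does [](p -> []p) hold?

2

t: successors {y}; p -> []p there: y:F. ✗
u: successors {u, w, x, y}; p -> []p there: u:T, w:F, x:F, y:F. ✗
v: successors {t, w, x}; p -> []p there: t:T, w:F, x:F. ✗
w: successors {w, z}; p -> []p there: w:F, z:T. ✗
x: successors {v, y}; p -> []p there: v:T, y:F. ✗
y: successors {u, v}; p -> []p there: u:T, v:T. ✓
z: successors {t}; p -> []p there: t:T. ✓
Satisfying worlds: {y, z}.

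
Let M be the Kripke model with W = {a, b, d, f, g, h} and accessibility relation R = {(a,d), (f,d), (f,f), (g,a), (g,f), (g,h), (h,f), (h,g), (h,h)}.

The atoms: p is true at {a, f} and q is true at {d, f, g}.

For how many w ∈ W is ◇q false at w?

a: successors {d}; q there: d:T. ✓
b: no successors, so ◇q fails. ✗
d: no successors, so ◇q fails. ✗
f: successors {d, f}; q there: d:T, f:T. ✓
g: successors {a, f, h}; q there: a:F, f:T, h:F. ✓
h: successors {f, g, h}; q there: f:T, g:T, h:F. ✓
Satisfying worlds: {a, f, g, h}.
So ◇q fails at the other 2 worlds.

2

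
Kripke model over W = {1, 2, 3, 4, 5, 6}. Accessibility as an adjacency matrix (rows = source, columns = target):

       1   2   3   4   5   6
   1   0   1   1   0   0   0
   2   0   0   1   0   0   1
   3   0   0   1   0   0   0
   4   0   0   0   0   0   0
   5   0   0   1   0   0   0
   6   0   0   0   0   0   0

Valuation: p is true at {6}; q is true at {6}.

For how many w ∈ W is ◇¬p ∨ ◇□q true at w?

1: ◇¬p is T, ◇□q is F. ✓
2: ◇¬p is T, ◇□q is T. ✓
3: ◇¬p is T, ◇□q is F. ✓
4: ◇¬p is F, ◇□q is F. ✗
5: ◇¬p is T, ◇□q is F. ✓
6: ◇¬p is F, ◇□q is F. ✗
Satisfying worlds: {1, 2, 3, 5}.

4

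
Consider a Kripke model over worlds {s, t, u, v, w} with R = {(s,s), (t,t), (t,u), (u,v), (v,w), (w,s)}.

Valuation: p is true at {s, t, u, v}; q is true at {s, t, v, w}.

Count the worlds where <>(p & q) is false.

1

s: successors {s}; p & q there: s:T. ✓
t: successors {t, u}; p & q there: t:T, u:F. ✓
u: successors {v}; p & q there: v:T. ✓
v: successors {w}; p & q there: w:F. ✗
w: successors {s}; p & q there: s:T. ✓
Satisfying worlds: {s, t, u, w}.
So <>(p & q) fails at the other 1 world.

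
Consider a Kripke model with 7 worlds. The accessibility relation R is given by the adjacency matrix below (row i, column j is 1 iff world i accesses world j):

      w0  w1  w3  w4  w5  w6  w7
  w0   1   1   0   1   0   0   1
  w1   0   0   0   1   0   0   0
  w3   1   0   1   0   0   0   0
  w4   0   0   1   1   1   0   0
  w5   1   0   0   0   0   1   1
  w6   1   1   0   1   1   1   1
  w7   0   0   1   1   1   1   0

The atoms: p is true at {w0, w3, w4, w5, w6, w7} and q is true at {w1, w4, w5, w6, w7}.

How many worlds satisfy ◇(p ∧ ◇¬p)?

w0: successors {w0, w1, w4, w7}; p ∧ ◇¬p there: w0:T, w1:F, w4:F, w7:F. ✓
w1: successors {w4}; p ∧ ◇¬p there: w4:F. ✗
w3: successors {w0, w3}; p ∧ ◇¬p there: w0:T, w3:F. ✓
w4: successors {w3, w4, w5}; p ∧ ◇¬p there: w3:F, w4:F, w5:F. ✗
w5: successors {w0, w6, w7}; p ∧ ◇¬p there: w0:T, w6:T, w7:F. ✓
w6: successors {w0, w1, w4, w5, w6, w7}; p ∧ ◇¬p there: w0:T, w1:F, w4:F, w5:F, w6:T, w7:F. ✓
w7: successors {w3, w4, w5, w6}; p ∧ ◇¬p there: w3:F, w4:F, w5:F, w6:T. ✓
Satisfying worlds: {w0, w3, w5, w6, w7}.

5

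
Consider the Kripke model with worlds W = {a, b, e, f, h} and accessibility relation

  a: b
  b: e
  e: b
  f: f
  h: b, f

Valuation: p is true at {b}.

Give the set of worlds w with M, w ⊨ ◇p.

a: successors {b}; p there: b:T. ✓
b: successors {e}; p there: e:F. ✗
e: successors {b}; p there: b:T. ✓
f: successors {f}; p there: f:F. ✗
h: successors {b, f}; p there: b:T, f:F. ✓

{a, e, h}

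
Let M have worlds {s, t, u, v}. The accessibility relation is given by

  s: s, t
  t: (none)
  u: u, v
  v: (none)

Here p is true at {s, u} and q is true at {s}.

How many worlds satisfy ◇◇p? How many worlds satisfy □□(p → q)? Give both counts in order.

2 and 3

For ◇◇p:
s: successors {s, t}; ◇p there: s:T, t:F. ✓
t: no successors, so ◇◇p fails. ✗
u: successors {u, v}; ◇p there: u:T, v:F. ✓
v: no successors, so ◇◇p fails. ✗
— 2 worlds.
For □□(p → q):
s: successors {s, t}; □(p → q) there: s:T, t:T. ✓
t: no successors, so □□(p → q) holds vacuously. ✓
u: successors {u, v}; □(p → q) there: u:F, v:T. ✗
v: no successors, so □□(p → q) holds vacuously. ✓
— 3 worlds.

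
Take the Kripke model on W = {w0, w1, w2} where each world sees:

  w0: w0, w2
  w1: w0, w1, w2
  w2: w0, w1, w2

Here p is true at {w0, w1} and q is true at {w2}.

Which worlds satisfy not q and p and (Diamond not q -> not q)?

{w0, w1}

w0: not q and p is T, Diamond not q -> not q is T. ✓
w1: not q and p is T, Diamond not q -> not q is T. ✓
w2: not q and p is F, Diamond not q -> not q is F. ✗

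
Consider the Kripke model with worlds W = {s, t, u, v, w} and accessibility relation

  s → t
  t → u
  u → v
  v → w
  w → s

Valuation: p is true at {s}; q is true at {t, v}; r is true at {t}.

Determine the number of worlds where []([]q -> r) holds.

s: successors {t}; []q -> r there: t:T. ✓
t: successors {u}; []q -> r there: u:F. ✗
u: successors {v}; []q -> r there: v:T. ✓
v: successors {w}; []q -> r there: w:T. ✓
w: successors {s}; []q -> r there: s:F. ✗
Satisfying worlds: {s, u, v}.

3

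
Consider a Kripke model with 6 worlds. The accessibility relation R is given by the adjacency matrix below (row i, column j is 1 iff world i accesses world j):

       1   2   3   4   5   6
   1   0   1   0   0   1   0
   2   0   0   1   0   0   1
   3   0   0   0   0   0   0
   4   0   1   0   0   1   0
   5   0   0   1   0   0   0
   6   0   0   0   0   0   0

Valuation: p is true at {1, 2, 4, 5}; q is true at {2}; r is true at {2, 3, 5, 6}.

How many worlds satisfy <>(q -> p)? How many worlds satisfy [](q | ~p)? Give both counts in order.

For <>(q -> p):
1: successors {2, 5}; q -> p there: 2:T, 5:T. ✓
2: successors {3, 6}; q -> p there: 3:T, 6:T. ✓
3: no successors, so <>(q -> p) fails. ✗
4: successors {2, 5}; q -> p there: 2:T, 5:T. ✓
5: successors {3}; q -> p there: 3:T. ✓
6: no successors, so <>(q -> p) fails. ✗
— 4 worlds.
For [](q | ~p):
1: successors {2, 5}; q | ~p there: 2:T, 5:F. ✗
2: successors {3, 6}; q | ~p there: 3:T, 6:T. ✓
3: no successors, so [](q | ~p) holds vacuously. ✓
4: successors {2, 5}; q | ~p there: 2:T, 5:F. ✗
5: successors {3}; q | ~p there: 3:T. ✓
6: no successors, so [](q | ~p) holds vacuously. ✓
— 4 worlds.

4 and 4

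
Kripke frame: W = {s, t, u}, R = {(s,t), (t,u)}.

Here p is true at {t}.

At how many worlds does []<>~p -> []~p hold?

2

s: []<>~p is T, []~p is F. ✗
t: []<>~p is F, []~p is T. ✓
u: []<>~p is T, []~p is T. ✓
Satisfying worlds: {t, u}.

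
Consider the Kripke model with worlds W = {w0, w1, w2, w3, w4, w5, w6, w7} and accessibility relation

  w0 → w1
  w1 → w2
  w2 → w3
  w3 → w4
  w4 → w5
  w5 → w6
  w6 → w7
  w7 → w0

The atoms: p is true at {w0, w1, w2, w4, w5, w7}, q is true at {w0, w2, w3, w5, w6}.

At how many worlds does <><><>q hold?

5

w0: successors {w1}; <><>q there: w1:T. ✓
w1: successors {w2}; <><>q there: w2:F. ✗
w2: successors {w3}; <><>q there: w3:T. ✓
w3: successors {w4}; <><>q there: w4:T. ✓
w4: successors {w5}; <><>q there: w5:F. ✗
w5: successors {w6}; <><>q there: w6:T. ✓
w6: successors {w7}; <><>q there: w7:F. ✗
w7: successors {w0}; <><>q there: w0:T. ✓
Satisfying worlds: {w0, w2, w3, w5, w7}.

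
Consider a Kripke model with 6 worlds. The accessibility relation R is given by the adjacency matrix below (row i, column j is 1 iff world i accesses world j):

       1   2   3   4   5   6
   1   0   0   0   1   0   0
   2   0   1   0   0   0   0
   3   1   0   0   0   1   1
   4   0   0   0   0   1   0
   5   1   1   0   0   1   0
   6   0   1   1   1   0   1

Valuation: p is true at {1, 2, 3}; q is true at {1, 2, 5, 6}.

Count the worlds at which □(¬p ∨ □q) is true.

1: successors {4}; ¬p ∨ □q there: 4:T. ✓
2: successors {2}; ¬p ∨ □q there: 2:T. ✓
3: successors {1, 5, 6}; ¬p ∨ □q there: 1:F, 5:T, 6:T. ✗
4: successors {5}; ¬p ∨ □q there: 5:T. ✓
5: successors {1, 2, 5}; ¬p ∨ □q there: 1:F, 2:T, 5:T. ✗
6: successors {2, 3, 4, 6}; ¬p ∨ □q there: 2:T, 3:T, 4:T, 6:T. ✓
Satisfying worlds: {1, 2, 4, 6}.

4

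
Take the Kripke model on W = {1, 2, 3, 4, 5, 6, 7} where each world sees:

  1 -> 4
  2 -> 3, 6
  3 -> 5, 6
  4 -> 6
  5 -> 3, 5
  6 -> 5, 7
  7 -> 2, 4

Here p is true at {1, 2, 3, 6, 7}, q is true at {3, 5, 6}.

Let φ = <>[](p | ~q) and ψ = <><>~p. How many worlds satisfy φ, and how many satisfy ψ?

3 and 5

For <>[](p | ~q):
1: successors {4}; [](p | ~q) there: 4:T. ✓
2: successors {3, 6}; [](p | ~q) there: 3:F, 6:F. ✗
3: successors {5, 6}; [](p | ~q) there: 5:F, 6:F. ✗
4: successors {6}; [](p | ~q) there: 6:F. ✗
5: successors {3, 5}; [](p | ~q) there: 3:F, 5:F. ✗
6: successors {5, 7}; [](p | ~q) there: 5:F, 7:T. ✓
7: successors {2, 4}; [](p | ~q) there: 2:T, 4:T. ✓
— 3 worlds.
For <><>~p:
1: successors {4}; <>~p there: 4:F. ✗
2: successors {3, 6}; <>~p there: 3:T, 6:T. ✓
3: successors {5, 6}; <>~p there: 5:T, 6:T. ✓
4: successors {6}; <>~p there: 6:T. ✓
5: successors {3, 5}; <>~p there: 3:T, 5:T. ✓
6: successors {5, 7}; <>~p there: 5:T, 7:T. ✓
7: successors {2, 4}; <>~p there: 2:F, 4:F. ✗
— 5 worlds.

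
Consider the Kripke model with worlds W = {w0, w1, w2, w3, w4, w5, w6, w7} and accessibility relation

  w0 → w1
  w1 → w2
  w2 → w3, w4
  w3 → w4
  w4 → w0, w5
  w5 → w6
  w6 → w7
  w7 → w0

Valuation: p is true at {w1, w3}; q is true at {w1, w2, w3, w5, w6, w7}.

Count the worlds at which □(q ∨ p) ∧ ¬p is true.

3

w0: □(q ∨ p) is T, ¬p is T. ✓
w1: □(q ∨ p) is T, ¬p is F. ✗
w2: □(q ∨ p) is F, ¬p is T. ✗
w3: □(q ∨ p) is F, ¬p is F. ✗
w4: □(q ∨ p) is F, ¬p is T. ✗
w5: □(q ∨ p) is T, ¬p is T. ✓
w6: □(q ∨ p) is T, ¬p is T. ✓
w7: □(q ∨ p) is F, ¬p is T. ✗
Satisfying worlds: {w0, w5, w6}.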